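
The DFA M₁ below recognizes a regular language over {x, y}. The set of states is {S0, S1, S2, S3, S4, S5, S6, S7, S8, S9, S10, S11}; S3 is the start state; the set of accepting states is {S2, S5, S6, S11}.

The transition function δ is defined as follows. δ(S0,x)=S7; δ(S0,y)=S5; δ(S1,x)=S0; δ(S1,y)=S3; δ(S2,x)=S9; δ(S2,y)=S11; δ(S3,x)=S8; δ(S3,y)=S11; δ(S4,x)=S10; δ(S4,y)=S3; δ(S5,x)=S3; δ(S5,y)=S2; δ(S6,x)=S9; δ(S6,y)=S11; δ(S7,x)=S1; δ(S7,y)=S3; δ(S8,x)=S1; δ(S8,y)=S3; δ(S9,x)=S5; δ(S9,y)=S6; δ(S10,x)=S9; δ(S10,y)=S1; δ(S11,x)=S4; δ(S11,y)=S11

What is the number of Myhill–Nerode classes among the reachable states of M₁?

10

All states are reachable from the start state.
P0 = {S2,S5,S6,S11} | {S0,S1,S3,S4,S7,S8,S9,S10}.
On input x, block {S0,S1,S3,S4,S7,S8,S9,S10} splits into {S0,S1,S3,S4,S7,S8,S10} and {S9}.
On input x, block {S2,S5,S6,S11} splits into {S2,S6} and {S5,S11}.
Refine {S0,S1,S3,S4,S7,S8,S10} on symbol x: members go to different blocks, giving {S0,S1,S3,S4,S7,S8} and {S10}.
Refine {S0,S1,S3,S4,S7,S8} on symbol x: members go to different blocks, giving {S0,S1,S3,S7,S8} and {S4}.
Refine {S0,S1,S3,S7,S8} on symbol y: members go to different blocks, giving {S1,S7,S8} and {S0,S3}.
Split {S1,S7,S8} by δ(·,x) → {S7,S8} and {S1}.
On input x, block {S5,S11} splits into {S5} and {S11}.
Split {S0,S3} by δ(·,y) → {S0} and {S3}.
The partition is now stable with 10 blocks: {S2,S6} | {S7,S8} | {S9} | {S5} | {S10} | {S4} | {S0} | {S1} | {S11} | {S3}.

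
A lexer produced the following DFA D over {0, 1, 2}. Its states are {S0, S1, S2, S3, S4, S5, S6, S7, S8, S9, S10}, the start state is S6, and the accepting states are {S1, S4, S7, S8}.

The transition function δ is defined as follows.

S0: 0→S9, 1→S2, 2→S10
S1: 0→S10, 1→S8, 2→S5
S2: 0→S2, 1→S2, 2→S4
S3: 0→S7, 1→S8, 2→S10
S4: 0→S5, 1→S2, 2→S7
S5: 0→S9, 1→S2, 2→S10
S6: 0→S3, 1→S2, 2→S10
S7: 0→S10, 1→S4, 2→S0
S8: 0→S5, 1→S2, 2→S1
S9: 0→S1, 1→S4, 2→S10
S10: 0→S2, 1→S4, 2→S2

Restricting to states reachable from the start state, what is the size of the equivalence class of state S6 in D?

P0 = {S1,S4,S7,S8} | {S0,S2,S3,S5,S6,S9,S10}.
Refine {S1,S4,S7,S8} on symbol 1: members go to different blocks, giving {S1,S7} and {S4,S8}.
Refine {S0,S2,S3,S5,S6,S9,S10} on symbol 0: members go to different blocks, giving {S0,S2,S5,S6,S10} and {S3,S9}.
Refine {S0,S2,S5,S6,S10} on symbol 0: members go to different blocks, giving {S0,S5,S6} and {S2,S10}.
On input 1, block {S2,S10} splits into {S2} and {S10}.
Stable partition: {S1,S7} | {S0,S5,S6} | {S4,S8} | {S3,S9} | {S2} | {S10} — 6 equivalence classes.
State S6 belongs to the block {S0,S5,S6}, which has 3 states.

3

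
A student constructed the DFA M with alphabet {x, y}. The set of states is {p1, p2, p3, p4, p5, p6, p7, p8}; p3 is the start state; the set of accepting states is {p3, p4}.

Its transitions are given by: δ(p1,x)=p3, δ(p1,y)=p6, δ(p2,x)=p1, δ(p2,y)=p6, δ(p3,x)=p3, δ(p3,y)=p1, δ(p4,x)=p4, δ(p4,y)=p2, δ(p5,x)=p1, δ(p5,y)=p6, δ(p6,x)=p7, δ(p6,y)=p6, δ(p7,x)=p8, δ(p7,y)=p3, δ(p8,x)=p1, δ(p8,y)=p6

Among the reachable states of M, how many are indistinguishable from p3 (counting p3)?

1

First remove the unreachable states {p2,p4,p5}; 5 states remain.
Initial partition by acceptance: {p3} | {p1,p6,p7,p8}.
On input x, block {p1,p6,p7,p8} splits into {p6,p7,p8} and {p1}.
Refine {p6,p7,p8} on symbol x: members go to different blocks, giving {p6,p7} and {p8}.
On input x, block {p6,p7} splits into {p6} and {p7}.
No further refinement is possible. Final partition (5 blocks): {p3} | {p6} | {p1} | {p8} | {p7}.
State p3 belongs to the block {p3}, which has 1 states.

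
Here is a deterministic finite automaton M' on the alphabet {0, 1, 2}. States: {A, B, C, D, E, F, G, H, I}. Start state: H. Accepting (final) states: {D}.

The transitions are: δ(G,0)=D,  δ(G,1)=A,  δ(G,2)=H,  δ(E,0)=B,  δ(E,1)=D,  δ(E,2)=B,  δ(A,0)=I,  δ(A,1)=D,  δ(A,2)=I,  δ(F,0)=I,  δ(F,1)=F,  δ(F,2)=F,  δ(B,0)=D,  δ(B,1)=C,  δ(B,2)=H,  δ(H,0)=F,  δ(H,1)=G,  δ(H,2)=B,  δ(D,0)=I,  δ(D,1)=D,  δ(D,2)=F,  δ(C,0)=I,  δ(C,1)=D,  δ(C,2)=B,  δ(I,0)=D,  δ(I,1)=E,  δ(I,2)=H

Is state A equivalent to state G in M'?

Every state is reachable, so we keep all 9.
P0 = {D} | {A,B,C,E,F,G,H,I}.
Split {A,B,C,E,F,G,H,I} by δ(·,0) → {A,C,E,F,H} and {B,G,I}.
Refine {A,C,E,F,H} on symbol 0: members go to different blocks, giving {A,C,E,F} and {H}.
Split {A,C,E,F} by δ(·,1) → {A,C,E} and {F}.
The partition is now stable with 5 blocks: {D} | {A,C,E} | {B,G,I} | {H} | {F}.
A and G end up in different blocks, so they are distinguishable. For instance, the string '0' is accepted from only G.

No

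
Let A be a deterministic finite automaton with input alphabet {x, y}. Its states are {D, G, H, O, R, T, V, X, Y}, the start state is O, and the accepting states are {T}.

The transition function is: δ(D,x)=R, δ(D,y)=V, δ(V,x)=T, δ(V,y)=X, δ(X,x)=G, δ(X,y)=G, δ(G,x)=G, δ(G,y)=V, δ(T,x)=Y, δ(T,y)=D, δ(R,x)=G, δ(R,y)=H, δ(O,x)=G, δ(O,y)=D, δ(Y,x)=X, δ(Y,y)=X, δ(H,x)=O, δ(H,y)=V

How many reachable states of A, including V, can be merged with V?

All states are reachable from the start state.
Initial partition by acceptance: {T} | {D,G,H,O,R,V,X,Y}.
Split {D,G,H,O,R,V,X,Y} by δ(·,x) → {D,G,H,O,R,X,Y} and {V}.
On input y, block {D,G,H,O,R,X,Y} splits into {O,R,X,Y} and {D,G,H}.
On input x, block {O,R,X,Y} splits into {O,R,X} and {Y}.
On input x, block {D,G,H} splits into {D,H} and {G}.
Split {O,R,X} by δ(·,y) → {O,R} and {X}.
No further refinement is possible. Final partition (7 blocks): {T} | {O,R} | {V} | {D,H} | {Y} | {G} | {X}.
State V belongs to the block {V}, which has 1 states.

1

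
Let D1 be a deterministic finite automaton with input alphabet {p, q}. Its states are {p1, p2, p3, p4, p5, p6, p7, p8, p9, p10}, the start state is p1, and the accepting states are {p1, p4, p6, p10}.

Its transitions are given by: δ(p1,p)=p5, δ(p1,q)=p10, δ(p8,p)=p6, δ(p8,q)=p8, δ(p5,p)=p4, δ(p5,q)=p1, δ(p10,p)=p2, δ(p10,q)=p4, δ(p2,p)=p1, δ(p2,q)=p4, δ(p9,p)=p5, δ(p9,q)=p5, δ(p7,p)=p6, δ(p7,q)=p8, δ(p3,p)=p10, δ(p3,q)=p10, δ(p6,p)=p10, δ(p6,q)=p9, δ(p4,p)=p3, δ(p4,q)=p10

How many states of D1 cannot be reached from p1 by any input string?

Starting at p1 and following transitions, the reachable set is {p1, p2, p3, p4, p5, p10}. That leaves p6, p7, p8, p9 unreachable — 4 in total.

4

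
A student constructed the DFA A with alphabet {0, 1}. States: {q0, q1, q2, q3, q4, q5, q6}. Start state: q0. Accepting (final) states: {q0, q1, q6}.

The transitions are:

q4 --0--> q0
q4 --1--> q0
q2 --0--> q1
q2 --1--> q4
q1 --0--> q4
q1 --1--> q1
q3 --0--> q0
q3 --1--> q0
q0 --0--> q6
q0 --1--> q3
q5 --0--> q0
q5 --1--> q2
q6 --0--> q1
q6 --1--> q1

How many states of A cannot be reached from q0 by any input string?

2

Starting at q0 and following transitions, the reachable set is {q0, q1, q3, q4, q6}. That leaves q2, q5 unreachable — 2 in total.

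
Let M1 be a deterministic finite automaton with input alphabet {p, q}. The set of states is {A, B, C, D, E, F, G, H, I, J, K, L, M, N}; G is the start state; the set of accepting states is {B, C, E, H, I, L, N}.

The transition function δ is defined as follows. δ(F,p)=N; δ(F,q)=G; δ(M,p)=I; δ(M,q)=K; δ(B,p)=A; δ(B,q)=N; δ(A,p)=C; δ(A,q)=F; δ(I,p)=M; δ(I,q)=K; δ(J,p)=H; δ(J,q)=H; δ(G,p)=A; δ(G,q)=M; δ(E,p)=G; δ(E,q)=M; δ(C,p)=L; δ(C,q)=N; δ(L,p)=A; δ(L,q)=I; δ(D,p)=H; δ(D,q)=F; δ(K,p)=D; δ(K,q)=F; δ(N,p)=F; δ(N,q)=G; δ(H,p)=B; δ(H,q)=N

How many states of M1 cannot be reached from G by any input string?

2

BFS from G reaches {A, B, C, D, F, G, H, I, K, L, M, N}; the 2 state(s) E, J are never visited.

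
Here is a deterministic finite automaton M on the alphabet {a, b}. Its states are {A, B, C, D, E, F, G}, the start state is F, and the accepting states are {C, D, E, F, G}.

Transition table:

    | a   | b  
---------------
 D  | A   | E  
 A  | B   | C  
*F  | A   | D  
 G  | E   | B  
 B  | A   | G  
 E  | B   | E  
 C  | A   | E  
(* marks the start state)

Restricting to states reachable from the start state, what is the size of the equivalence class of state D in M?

2

P0 = {C,D,E,F,G} | {A,B}.
On input a, block {C,D,E,F,G} splits into {C,D,E,F} and {G}.
On input b, block {A,B} splits into {A} and {B}.
On input a, block {C,D,E,F} splits into {C,D,F} and {E}.
Refine {C,D,F} on symbol b: members go to different blocks, giving {C,D} and {F}.
The partition is now stable with 6 blocks: {C,D} | {A} | {G} | {B} | {E} | {F}.
State D belongs to the block {C,D}, which has 2 states.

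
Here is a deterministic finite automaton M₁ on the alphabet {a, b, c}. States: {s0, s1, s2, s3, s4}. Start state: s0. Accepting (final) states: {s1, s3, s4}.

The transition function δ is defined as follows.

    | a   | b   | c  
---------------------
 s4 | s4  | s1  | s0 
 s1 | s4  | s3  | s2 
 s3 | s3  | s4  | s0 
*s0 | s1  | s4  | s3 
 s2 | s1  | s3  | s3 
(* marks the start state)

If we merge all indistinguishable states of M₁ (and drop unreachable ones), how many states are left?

2

All states are reachable from the start state.
Initial partition by acceptance: {s1,s3,s4} | {s0,s2}.
No further refinement is possible. Final partition (2 blocks): {s1,s3,s4} | {s0,s2}.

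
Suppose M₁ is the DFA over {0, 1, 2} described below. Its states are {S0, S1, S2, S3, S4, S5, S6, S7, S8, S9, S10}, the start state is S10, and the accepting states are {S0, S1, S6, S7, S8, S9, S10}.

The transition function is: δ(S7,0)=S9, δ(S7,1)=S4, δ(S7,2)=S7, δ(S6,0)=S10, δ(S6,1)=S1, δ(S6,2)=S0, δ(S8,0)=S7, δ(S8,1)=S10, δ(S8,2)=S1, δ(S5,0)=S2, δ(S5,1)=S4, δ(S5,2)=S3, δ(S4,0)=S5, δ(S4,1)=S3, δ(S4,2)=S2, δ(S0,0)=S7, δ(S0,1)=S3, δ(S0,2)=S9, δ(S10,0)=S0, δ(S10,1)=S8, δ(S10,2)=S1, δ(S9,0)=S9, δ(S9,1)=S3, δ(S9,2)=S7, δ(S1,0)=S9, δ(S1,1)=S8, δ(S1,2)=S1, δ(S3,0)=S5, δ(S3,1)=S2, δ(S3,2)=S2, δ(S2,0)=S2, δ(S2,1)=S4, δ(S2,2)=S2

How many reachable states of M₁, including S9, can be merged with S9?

States {S6} cannot be reached from the start state, so discard them.
Initial partition by acceptance: {S0,S1,S7,S8,S9,S10} | {S2,S3,S4,S5}.
Refine {S0,S1,S7,S8,S9,S10} on symbol 1: members go to different blocks, giving {S0,S7,S9} and {S1,S8,S10}.
The partition is now stable with 3 blocks: {S0,S7,S9} | {S2,S3,S4,S5} | {S1,S8,S10}.
State S9 belongs to the block {S0,S7,S9}, which has 3 states.

3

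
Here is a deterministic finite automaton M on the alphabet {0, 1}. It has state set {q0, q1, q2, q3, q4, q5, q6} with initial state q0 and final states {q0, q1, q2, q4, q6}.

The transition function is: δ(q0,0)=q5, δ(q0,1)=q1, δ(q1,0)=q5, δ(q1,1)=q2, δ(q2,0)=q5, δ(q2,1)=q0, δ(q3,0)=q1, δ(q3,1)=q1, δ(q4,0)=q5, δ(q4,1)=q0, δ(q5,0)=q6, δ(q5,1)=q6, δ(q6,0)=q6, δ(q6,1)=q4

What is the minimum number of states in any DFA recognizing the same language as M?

3

States {q3} cannot be reached from the start state, so discard them.
Start with accepting vs non-accepting: {q0,q1,q2,q4,q6} | {q5}.
Split {q0,q1,q2,q4,q6} by δ(·,0) → {q0,q1,q2,q4} and {q6}.
The partition is now stable with 3 blocks: {q0,q1,q2,q4} | {q5} | {q6}.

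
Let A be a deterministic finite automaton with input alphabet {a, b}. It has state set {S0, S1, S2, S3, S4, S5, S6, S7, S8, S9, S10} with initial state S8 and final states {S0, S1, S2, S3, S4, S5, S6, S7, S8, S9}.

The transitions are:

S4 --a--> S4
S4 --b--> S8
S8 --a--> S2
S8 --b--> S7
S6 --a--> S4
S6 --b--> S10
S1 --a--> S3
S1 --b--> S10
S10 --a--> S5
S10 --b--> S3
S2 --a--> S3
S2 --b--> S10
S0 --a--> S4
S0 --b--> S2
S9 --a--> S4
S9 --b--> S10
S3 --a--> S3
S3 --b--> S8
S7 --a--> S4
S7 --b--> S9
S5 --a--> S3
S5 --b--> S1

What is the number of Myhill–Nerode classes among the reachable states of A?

5

States {S0,S6} cannot be reached from the start state, so discard them.
Initial partition by acceptance: {S1,S2,S3,S4,S5,S7,S8,S9} | {S10}.
Refine {S1,S2,S3,S4,S5,S7,S8,S9} on symbol b: members go to different blocks, giving {S3,S4,S5,S7,S8} and {S1,S2,S9}.
On input a, block {S3,S4,S5,S7,S8} splits into {S3,S4,S5,S7} and {S8}.
On input b, block {S3,S4,S5,S7} splits into {S3,S4} and {S5,S7}.
Stable partition: {S3,S4} | {S10} | {S1,S2,S9} | {S8} | {S5,S7} — 5 equivalence classes.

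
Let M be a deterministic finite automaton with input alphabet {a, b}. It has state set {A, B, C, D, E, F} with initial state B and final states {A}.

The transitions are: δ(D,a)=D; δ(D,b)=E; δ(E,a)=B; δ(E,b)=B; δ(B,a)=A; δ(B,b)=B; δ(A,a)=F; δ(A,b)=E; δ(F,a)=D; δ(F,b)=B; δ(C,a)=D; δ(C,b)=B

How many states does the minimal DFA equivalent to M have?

5

Reachable states from the start: {A,B,D,E,F}. Unreachable: {C} — drop them.
Initial partition by acceptance: {A} | {B,D,E,F}.
Refine {B,D,E,F} on symbol a: members go to different blocks, giving {D,E,F} and {B}.
On input a, block {D,E,F} splits into {D,F} and {E}.
On input b, block {D,F} splits into {D} and {F}.
No further refinement is possible. Final partition (5 blocks): {A} | {D} | {B} | {E} | {F}.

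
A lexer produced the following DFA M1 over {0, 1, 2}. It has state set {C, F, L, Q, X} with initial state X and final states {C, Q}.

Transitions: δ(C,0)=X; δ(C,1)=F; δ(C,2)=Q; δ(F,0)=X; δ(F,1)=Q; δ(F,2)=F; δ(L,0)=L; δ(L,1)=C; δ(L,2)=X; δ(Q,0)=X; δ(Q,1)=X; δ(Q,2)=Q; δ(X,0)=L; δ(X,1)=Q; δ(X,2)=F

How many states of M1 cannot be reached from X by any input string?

0

Every one of the 5 states is reachable from X.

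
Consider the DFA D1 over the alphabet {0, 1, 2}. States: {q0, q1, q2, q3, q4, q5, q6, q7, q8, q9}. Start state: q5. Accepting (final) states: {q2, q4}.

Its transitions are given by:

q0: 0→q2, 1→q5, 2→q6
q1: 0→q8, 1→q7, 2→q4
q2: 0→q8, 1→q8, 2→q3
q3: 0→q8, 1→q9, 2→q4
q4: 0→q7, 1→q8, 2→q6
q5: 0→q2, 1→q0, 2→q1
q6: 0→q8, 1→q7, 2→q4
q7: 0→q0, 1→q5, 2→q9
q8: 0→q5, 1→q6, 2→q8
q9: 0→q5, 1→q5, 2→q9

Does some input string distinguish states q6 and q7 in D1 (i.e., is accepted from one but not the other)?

Yes

Initial partition by acceptance: {q2,q4} | {q0,q1,q3,q5,q6,q7,q8,q9}.
On input 0, block {q0,q1,q3,q5,q6,q7,q8,q9} splits into {q1,q3,q6,q7,q8,q9} and {q0,q5}.
Split {q1,q3,q6,q7,q8,q9} by δ(·,0) → {q1,q3,q6} and {q7,q8,q9}.
Refine {q7,q8,q9} on symbol 1: members go to different blocks, giving {q7,q9} and {q8}.
Split {q2,q4} by δ(·,0) → {q2} and {q4}.
Stable partition: {q2} | {q1,q3,q6} | {q0,q5} | {q7,q9} | {q8} | {q4} — 6 equivalence classes.
q6 and q7 end up in different blocks, so they are distinguishable. For instance, the string '2' is accepted from only q6.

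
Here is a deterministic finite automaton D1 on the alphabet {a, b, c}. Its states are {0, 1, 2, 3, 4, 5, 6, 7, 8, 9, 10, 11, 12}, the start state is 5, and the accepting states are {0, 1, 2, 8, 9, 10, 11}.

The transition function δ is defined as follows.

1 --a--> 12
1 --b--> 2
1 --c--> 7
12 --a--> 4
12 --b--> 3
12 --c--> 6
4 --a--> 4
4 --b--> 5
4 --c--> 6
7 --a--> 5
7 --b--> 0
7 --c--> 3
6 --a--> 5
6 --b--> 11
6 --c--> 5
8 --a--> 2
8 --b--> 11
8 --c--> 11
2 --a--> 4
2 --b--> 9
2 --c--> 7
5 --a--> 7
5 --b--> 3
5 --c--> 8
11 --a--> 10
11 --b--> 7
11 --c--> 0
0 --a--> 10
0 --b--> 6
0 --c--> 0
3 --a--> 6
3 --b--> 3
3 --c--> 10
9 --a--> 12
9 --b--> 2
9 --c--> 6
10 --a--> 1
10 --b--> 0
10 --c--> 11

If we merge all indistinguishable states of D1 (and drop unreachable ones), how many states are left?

6

P0 = {0,1,2,8,9,10,11} | {3,4,5,6,7,12}.
On input a, block {0,1,2,8,9,10,11} splits into {0,8,10,11} and {1,2,9}.
On input a, block {0,8,10,11} splits into {0,11} and {8,10}.
Split {3,4,5,6,7,12} by δ(·,b) → {3,4,5,12} and {6,7}.
On input a, block {3,4,5,12} splits into {3,5} and {4,12}.
The partition is now stable with 6 blocks: {0,11} | {3,5} | {1,2,9} | {8,10} | {6,7} | {4,12}.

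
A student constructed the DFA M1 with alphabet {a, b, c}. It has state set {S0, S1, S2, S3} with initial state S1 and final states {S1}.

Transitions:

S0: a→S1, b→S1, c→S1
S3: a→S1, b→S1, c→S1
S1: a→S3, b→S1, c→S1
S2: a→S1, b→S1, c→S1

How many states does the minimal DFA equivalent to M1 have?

States {S0,S2} cannot be reached from the start state, so discard them.
Start with accepting vs non-accepting: {S1} | {S3}.
The partition is now stable with 2 blocks: {S1} | {S3}.

2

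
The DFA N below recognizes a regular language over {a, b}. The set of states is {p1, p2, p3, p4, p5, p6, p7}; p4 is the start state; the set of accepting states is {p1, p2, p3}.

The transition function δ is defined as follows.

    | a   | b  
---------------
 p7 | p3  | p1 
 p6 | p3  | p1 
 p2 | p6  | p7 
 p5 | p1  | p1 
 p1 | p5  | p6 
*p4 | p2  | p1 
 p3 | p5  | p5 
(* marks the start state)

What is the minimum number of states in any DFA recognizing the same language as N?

Initial partition by acceptance: {p1,p2,p3} | {p4,p5,p6,p7}.
The partition is now stable with 2 blocks: {p1,p2,p3} | {p4,p5,p6,p7}.

2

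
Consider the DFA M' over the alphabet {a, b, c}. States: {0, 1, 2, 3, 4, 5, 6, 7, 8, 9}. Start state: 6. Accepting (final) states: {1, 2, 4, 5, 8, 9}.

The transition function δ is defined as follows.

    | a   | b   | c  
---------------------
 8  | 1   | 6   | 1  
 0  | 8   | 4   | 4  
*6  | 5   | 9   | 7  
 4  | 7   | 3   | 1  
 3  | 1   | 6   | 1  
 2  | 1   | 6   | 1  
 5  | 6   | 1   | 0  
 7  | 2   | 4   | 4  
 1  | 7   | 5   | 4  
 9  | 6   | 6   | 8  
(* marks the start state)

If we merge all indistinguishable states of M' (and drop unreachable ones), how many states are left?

8

Every state is reachable, so we keep all 10.
Initial partition by acceptance: {1,2,4,5,8,9} | {0,3,6,7}.
On input a, block {1,2,4,5,8,9} splits into {1,4,5,9} and {2,8}.
On input b, block {1,4,5,9} splits into {1,5} and {4,9}.
Split {1,5} by δ(·,c) → {1} and {5}.
Refine {0,3,6,7} on symbol a: members go to different blocks, giving {0,7} and {3} and {6}.
Split {4,9} by δ(·,a) → {4} and {9}.
No further refinement is possible. Final partition (8 blocks): {1} | {0,7} | {2,8} | {4} | {5} | {3} | {6} | {9}.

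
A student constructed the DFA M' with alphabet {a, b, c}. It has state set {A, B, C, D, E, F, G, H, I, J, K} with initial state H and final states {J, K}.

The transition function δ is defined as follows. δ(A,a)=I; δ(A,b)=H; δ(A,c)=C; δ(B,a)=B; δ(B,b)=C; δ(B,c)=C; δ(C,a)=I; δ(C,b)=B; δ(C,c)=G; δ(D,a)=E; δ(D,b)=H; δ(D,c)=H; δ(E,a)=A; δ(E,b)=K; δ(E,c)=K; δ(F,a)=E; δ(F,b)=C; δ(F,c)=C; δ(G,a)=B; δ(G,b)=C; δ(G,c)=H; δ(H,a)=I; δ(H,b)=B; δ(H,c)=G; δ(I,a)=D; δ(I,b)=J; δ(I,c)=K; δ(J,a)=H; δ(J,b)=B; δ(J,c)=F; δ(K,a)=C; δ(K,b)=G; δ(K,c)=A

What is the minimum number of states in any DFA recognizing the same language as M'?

5

Start with accepting vs non-accepting: {J,K} | {A,B,C,D,E,F,G,H,I}.
Split {A,B,C,D,E,F,G,H,I} by δ(·,b) → {A,B,C,D,F,G,H} and {E,I}.
Split {A,B,C,D,F,G,H} by δ(·,a) → {A,C,D,F,H} and {B,G}.
On input b, block {A,C,D,F,H} splits into {A,D,F} and {C,H}.
No further refinement is possible. Final partition (5 blocks): {J,K} | {A,D,F} | {E,I} | {B,G} | {C,H}.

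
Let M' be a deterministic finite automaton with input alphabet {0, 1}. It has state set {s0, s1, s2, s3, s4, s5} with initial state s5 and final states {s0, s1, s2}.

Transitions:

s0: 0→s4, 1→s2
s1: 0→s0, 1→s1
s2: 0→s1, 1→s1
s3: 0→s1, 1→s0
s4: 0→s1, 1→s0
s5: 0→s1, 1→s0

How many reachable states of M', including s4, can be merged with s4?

2

Reachable states from the start: {s0,s1,s2,s4,s5}. Unreachable: {s3} — drop them.
P0 = {s0,s1,s2} | {s4,s5}.
Split {s0,s1,s2} by δ(·,0) → {s1,s2} and {s0}.
On input 0, block {s1,s2} splits into {s1} and {s2}.
The partition is now stable with 4 blocks: {s1} | {s4,s5} | {s0} | {s2}.
State s4 belongs to the block {s4,s5}, which has 2 states.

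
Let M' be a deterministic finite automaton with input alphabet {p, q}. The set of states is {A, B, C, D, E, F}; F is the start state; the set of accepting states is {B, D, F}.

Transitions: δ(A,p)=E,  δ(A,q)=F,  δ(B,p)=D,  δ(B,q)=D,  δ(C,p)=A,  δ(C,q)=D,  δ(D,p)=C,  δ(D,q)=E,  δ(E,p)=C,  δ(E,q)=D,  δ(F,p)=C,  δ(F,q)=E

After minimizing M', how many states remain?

2

States {B} cannot be reached from the start state, so discard them.
Initial partition by acceptance: {D,F} | {A,C,E}.
Stable partition: {D,F} | {A,C,E} — 2 equivalence classes.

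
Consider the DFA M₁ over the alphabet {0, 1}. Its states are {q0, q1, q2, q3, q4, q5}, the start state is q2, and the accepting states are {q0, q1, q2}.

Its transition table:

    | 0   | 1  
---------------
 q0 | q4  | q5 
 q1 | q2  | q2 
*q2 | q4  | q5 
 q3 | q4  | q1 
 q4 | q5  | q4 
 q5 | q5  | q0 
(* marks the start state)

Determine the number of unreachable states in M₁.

Starting at q2 and following transitions, the reachable set is {q0, q2, q4, q5}. That leaves q1, q3 unreachable — 2 in total.

2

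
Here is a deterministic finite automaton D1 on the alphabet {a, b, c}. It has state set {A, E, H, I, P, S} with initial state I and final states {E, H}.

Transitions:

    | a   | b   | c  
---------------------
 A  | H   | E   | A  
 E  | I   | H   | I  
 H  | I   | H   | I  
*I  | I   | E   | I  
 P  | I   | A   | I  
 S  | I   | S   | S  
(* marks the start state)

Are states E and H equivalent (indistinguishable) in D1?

Yes

States {A,P,S} cannot be reached from the start state, so discard them.
Initial partition by acceptance: {E,H} | {I}.
Stable partition: {E,H} | {I} — 2 equivalence classes.
E and H lie in the same block of the stable partition, so they are equivalent — no string distinguishes them.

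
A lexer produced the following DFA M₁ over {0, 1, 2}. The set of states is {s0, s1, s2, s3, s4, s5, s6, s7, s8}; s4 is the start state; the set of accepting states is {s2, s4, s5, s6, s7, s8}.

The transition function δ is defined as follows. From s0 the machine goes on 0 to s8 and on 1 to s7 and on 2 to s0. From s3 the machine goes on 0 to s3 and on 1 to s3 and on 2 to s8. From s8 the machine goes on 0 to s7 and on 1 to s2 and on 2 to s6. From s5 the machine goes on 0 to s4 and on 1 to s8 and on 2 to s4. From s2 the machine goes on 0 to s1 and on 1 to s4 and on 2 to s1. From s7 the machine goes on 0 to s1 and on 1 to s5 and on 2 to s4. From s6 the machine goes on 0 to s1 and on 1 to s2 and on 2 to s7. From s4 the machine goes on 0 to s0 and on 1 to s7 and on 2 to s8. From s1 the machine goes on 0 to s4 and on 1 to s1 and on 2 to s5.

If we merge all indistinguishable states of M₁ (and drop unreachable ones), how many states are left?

8

First remove the unreachable states {s3}; 8 states remain.
Start with accepting vs non-accepting: {s2,s4,s5,s6,s7,s8} | {s0,s1}.
Split {s2,s4,s5,s6,s7,s8} by δ(·,0) → {s2,s4,s6,s7} and {s5,s8}.
Refine {s2,s4,s6,s7} on symbol 1: members go to different blocks, giving {s2,s4,s6} and {s7}.
On input 1, block {s2,s4,s6} splits into {s2,s6} and {s4}.
On input 1, block {s2,s6} splits into {s2} and {s6}.
Refine {s0,s1} on symbol 0: members go to different blocks, giving {s0} and {s1}.
Refine {s5,s8} on symbol 0: members go to different blocks, giving {s5} and {s8}.
Stable partition: {s2} | {s0} | {s5} | {s7} | {s4} | {s6} | {s1} | {s8} — 8 equivalence classes.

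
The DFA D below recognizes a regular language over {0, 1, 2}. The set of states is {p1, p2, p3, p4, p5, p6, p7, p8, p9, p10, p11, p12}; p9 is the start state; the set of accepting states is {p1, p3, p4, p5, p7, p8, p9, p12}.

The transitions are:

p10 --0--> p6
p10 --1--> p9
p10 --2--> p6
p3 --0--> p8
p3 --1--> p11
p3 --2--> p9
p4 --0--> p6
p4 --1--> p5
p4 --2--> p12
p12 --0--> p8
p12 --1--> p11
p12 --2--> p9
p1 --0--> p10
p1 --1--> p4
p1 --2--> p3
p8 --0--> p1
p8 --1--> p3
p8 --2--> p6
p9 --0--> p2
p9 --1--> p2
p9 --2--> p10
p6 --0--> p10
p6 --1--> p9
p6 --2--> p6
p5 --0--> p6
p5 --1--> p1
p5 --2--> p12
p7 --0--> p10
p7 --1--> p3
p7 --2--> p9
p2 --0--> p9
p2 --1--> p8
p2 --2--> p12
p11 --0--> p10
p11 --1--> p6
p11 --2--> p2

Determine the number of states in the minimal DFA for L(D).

7

First remove the unreachable states {p7}; 11 states remain.
P0 = {p1,p3,p4,p5,p8,p9,p12} | {p2,p6,p10,p11}.
Refine {p1,p3,p4,p5,p8,p9,p12} on symbol 0: members go to different blocks, giving {p1,p4,p5,p9} and {p3,p8,p12}.
Split {p1,p4,p5,p9} by δ(·,1) → {p1,p4,p5} and {p9}.
Refine {p2,p6,p10,p11} on symbol 0: members go to different blocks, giving {p6,p10,p11} and {p2}.
Refine {p6,p10,p11} on symbol 1: members go to different blocks, giving {p6,p10} and {p11}.
On input 0, block {p3,p8,p12} splits into {p3,p12} and {p8}.
The partition is now stable with 7 blocks: {p1,p4,p5} | {p6,p10} | {p3,p12} | {p9} | {p2} | {p11} | {p8}.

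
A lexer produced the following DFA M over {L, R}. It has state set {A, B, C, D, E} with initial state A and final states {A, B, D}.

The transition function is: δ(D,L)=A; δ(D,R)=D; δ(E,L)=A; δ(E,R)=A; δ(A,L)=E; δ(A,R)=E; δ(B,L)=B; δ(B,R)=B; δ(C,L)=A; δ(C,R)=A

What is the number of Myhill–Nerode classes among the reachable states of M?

First remove the unreachable states {B,C,D}; 2 states remain.
Start with accepting vs non-accepting: {A} | {E}.
No further refinement is possible. Final partition (2 blocks): {A} | {E}.

2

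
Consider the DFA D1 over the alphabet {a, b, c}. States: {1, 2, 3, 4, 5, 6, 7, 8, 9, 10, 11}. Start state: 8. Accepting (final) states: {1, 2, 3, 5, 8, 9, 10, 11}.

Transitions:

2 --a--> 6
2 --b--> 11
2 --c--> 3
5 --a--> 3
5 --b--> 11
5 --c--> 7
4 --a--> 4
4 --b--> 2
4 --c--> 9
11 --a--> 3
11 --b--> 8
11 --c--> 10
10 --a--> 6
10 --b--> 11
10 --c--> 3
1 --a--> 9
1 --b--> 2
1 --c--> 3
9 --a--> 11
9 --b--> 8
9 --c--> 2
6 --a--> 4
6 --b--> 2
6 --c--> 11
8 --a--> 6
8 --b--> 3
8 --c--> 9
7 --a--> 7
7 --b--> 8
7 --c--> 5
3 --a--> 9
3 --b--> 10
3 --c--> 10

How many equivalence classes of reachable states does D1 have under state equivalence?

Reachable states from the start: {2,3,4,6,8,9,10,11}. Unreachable: {1,5,7} — drop them.
Start with accepting vs non-accepting: {2,3,8,9,10,11} | {4,6}.
Split {2,3,8,9,10,11} by δ(·,a) → {2,8,10} and {3,9,11}.
Stable partition: {2,8,10} | {4,6} | {3,9,11} — 3 equivalence classes.

3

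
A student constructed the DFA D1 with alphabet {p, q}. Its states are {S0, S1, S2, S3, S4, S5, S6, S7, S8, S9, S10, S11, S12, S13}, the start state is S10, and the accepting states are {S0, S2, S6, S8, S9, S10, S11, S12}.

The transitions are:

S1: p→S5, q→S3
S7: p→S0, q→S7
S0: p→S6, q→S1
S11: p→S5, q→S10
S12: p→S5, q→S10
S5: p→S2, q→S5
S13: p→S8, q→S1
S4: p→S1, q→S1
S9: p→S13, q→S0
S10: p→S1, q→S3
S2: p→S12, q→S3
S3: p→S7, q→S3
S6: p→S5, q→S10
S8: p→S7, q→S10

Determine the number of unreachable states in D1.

Starting at S10 and following transitions, the reachable set is {S0, S1, S2, S3, S5, S6, S7, S10, S12}. That leaves S4, S8, S9, S11, S13 unreachable — 5 in total.

5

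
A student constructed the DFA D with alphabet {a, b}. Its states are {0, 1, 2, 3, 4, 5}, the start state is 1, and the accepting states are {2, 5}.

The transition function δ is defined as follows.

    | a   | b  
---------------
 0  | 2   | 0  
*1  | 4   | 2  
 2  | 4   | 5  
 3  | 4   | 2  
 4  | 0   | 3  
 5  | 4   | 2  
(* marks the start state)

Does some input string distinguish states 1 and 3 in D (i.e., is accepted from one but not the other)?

No

Initial partition by acceptance: {2,5} | {0,1,3,4}.
On input a, block {0,1,3,4} splits into {1,3,4} and {0}.
Refine {1,3,4} on symbol a: members go to different blocks, giving {1,3} and {4}.
No further refinement is possible. Final partition (4 blocks): {2,5} | {1,3} | {0} | {4}.
1 and 3 lie in the same block of the stable partition, so they are equivalent — no string distinguishes them.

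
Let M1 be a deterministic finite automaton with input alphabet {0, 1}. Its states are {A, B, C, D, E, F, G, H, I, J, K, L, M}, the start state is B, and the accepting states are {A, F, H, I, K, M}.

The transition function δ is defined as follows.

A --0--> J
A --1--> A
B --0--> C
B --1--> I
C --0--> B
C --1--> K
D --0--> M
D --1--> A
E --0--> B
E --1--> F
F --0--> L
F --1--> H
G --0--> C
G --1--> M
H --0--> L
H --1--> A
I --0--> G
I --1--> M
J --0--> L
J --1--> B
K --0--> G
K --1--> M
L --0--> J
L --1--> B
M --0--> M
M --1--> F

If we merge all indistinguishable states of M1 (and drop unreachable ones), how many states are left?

6

Reachable states from the start: {A,B,C,F,G,H,I,J,K,L,M}. Unreachable: {D,E} — drop them.
P0 = {A,F,H,I,K,M} | {B,C,G,J,L}.
Split {A,F,H,I,K,M} by δ(·,0) → {A,F,H,I,K} and {M}.
Refine {A,F,H,I,K} on symbol 1: members go to different blocks, giving {A,F,H} and {I,K}.
On input 1, block {B,C,G,J,L} splits into {B,C} and {J,L} and {G}.
The partition is now stable with 6 blocks: {A,F,H} | {B,C} | {M} | {I,K} | {J,L} | {G}.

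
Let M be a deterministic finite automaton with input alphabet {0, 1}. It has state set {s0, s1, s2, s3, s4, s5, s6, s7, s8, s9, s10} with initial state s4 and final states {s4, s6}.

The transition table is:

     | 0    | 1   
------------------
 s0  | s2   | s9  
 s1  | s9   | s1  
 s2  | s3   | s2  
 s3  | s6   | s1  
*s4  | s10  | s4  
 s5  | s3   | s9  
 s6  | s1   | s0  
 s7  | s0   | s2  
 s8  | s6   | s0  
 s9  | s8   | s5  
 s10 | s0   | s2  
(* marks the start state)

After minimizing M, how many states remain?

10

First remove the unreachable states {s7}; 10 states remain.
P0 = {s4,s6} | {s0,s1,s2,s3,s5,s8,s9,s10}.
On input 1, block {s4,s6} splits into {s4} and {s6}.
Split {s0,s1,s2,s3,s5,s8,s9,s10} by δ(·,0) → {s0,s1,s2,s5,s9,s10} and {s3,s8}.
Refine {s0,s1,s2,s5,s9,s10} on symbol 0: members go to different blocks, giving {s0,s1,s10} and {s2,s5,s9}.
Split {s0,s1,s10} by δ(·,0) → {s0,s1} and {s10}.
On input 1, block {s0,s1} splits into {s0} and {s1}.
Refine {s3,s8} on symbol 1: members go to different blocks, giving {s3} and {s8}.
Refine {s2,s5,s9} on symbol 0: members go to different blocks, giving {s2,s5} and {s9}.
Split {s2,s5} by δ(·,1) → {s2} and {s5}.
No further refinement is possible. Final partition (10 blocks): {s4} | {s0} | {s6} | {s3} | {s2} | {s10} | {s1} | {s8} | {s9} | {s5}.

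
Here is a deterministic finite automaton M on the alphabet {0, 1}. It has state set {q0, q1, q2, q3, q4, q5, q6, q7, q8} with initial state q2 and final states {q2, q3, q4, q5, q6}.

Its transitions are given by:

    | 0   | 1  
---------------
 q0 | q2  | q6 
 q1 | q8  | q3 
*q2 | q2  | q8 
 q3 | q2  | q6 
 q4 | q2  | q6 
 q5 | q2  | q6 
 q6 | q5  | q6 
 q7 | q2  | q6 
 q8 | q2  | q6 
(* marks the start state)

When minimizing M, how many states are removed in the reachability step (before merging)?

5

BFS from q2 reaches {q2, q5, q6, q8}; the 5 state(s) q0, q1, q3, q4, q7 are never visited.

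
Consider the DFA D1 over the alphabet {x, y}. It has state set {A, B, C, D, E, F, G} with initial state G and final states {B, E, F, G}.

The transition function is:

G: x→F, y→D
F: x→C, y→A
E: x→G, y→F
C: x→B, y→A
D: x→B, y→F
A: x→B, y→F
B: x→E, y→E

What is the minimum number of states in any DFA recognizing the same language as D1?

6

Every state is reachable, so we keep all 7.
P0 = {B,E,F,G} | {A,C,D}.
On input x, block {B,E,F,G} splits into {B,E,G} and {F}.
Split {B,E,G} by δ(·,x) → {B,E} and {G}.
Refine {B,E} on symbol x: members go to different blocks, giving {B} and {E}.
On input y, block {A,C,D} splits into {A,D} and {C}.
Stable partition: {B} | {A,D} | {F} | {G} | {E} | {C} — 6 equivalence classes.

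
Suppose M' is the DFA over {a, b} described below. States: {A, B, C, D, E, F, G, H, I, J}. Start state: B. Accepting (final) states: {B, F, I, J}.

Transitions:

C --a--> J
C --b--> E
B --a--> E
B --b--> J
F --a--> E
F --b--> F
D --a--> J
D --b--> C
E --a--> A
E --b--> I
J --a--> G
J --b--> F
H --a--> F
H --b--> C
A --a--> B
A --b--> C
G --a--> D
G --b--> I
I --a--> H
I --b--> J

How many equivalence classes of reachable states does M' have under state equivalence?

P0 = {B,F,I,J} | {A,C,D,E,G,H}.
Refine {A,C,D,E,G,H} on symbol a: members go to different blocks, giving {A,C,D,H} and {E,G}.
Refine {B,F,I,J} on symbol a: members go to different blocks, giving {B,F,J} and {I}.
Split {A,C,D,H} by δ(·,b) → {A,D,H} and {C}.
The partition is now stable with 5 blocks: {B,F,J} | {A,D,H} | {E,G} | {I} | {C}.

5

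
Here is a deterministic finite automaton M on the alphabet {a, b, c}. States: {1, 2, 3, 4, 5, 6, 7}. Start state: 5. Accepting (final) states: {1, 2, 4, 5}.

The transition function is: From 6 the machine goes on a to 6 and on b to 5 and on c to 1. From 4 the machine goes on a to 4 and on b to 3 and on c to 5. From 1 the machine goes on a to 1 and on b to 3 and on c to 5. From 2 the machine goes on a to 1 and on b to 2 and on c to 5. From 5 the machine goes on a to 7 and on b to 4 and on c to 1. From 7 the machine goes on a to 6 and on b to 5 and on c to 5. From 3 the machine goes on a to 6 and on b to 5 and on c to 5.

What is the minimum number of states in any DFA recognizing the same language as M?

Reachable states from the start: {1,3,4,5,6,7}. Unreachable: {2} — drop them.
Initial partition by acceptance: {1,4,5} | {3,6,7}.
Refine {1,4,5} on symbol a: members go to different blocks, giving {1,4} and {5}.
Split {3,6,7} by δ(·,c) → {3,7} and {6}.
No further refinement is possible. Final partition (4 blocks): {1,4} | {3,7} | {5} | {6}.

4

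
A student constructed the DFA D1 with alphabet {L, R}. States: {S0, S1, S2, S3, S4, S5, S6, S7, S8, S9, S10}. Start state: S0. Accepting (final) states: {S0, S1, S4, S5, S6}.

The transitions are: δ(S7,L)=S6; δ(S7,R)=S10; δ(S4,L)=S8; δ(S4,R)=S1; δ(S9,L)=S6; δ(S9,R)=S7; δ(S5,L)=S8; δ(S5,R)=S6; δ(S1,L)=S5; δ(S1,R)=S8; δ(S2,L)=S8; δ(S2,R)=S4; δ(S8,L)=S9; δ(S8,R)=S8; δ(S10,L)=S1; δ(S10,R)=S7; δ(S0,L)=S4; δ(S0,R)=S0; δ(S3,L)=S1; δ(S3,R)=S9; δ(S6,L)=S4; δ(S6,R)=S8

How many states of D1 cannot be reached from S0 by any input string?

2

No path from S0 leads to S2, S3; the other 9 states are all reachable.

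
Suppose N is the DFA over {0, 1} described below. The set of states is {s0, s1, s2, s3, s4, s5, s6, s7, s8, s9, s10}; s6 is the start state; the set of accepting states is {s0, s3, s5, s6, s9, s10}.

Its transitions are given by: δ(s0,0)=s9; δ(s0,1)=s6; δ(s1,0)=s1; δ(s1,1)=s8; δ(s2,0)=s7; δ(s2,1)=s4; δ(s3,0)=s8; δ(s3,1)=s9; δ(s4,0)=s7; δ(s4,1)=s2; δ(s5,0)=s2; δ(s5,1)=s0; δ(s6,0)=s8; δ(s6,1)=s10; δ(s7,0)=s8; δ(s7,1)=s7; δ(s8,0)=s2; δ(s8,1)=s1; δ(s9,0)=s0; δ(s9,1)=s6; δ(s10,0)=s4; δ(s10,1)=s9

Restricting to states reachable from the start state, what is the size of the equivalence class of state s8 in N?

First remove the unreachable states {s3,s5}; 9 states remain.
Initial partition by acceptance: {s0,s6,s9,s10} | {s1,s2,s4,s7,s8}.
On input 0, block {s0,s6,s9,s10} splits into {s0,s9} and {s6,s10}.
Refine {s6,s10} on symbol 1: members go to different blocks, giving {s6} and {s10}.
Stable partition: {s0,s9} | {s1,s2,s4,s7,s8} | {s6} | {s10} — 4 equivalence classes.
The equivalence class containing s8 is {s1,s2,s4,s7,s8}, of size 5.

5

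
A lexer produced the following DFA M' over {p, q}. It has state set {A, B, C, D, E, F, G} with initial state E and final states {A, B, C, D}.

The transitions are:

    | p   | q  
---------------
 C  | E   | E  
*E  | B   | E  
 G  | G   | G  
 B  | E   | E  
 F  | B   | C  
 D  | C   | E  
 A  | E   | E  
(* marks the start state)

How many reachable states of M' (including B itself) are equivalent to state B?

1

Reachable states from the start: {B,E}. Unreachable: {A,C,D,F,G} — drop them.
Start with accepting vs non-accepting: {B} | {E}.
The partition is now stable with 2 blocks: {B} | {E}.
State B belongs to the block {B}, which has 1 states.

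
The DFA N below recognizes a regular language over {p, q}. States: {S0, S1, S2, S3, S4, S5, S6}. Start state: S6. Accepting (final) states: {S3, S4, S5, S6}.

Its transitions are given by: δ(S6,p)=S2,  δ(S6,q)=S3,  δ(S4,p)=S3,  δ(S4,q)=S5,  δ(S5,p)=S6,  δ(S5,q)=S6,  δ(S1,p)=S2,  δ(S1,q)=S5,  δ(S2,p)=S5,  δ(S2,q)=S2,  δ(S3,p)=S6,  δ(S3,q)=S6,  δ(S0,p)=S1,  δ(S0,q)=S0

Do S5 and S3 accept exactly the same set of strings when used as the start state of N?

First remove the unreachable states {S0,S1,S4}; 4 states remain.
Initial partition by acceptance: {S3,S5,S6} | {S2}.
Split {S3,S5,S6} by δ(·,p) → {S3,S5} and {S6}.
No further refinement is possible. Final partition (3 blocks): {S3,S5} | {S2} | {S6}.
S5 and S3 lie in the same block of the stable partition, so they are equivalent — no string distinguishes them.

Yes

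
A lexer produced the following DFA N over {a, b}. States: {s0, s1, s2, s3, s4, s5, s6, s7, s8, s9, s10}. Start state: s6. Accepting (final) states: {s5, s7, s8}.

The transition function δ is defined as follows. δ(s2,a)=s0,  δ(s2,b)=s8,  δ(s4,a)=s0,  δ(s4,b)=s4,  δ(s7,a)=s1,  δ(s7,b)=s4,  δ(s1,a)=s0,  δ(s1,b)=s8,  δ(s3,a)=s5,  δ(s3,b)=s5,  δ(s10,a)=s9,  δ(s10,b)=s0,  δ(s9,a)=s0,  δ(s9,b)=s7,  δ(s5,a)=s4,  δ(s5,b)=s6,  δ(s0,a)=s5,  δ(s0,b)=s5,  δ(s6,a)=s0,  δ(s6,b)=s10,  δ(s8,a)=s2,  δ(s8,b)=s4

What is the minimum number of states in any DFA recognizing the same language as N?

7

States {s3} cannot be reached from the start state, so discard them.
Initial partition by acceptance: {s5,s7,s8} | {s0,s1,s2,s4,s6,s9,s10}.
Refine {s0,s1,s2,s4,s6,s9,s10} on symbol a: members go to different blocks, giving {s1,s2,s4,s6,s9,s10} and {s0}.
Refine {s1,s2,s4,s6,s9,s10} on symbol a: members go to different blocks, giving {s1,s2,s4,s6,s9} and {s10}.
Split {s1,s2,s4,s6,s9} by δ(·,b) → {s1,s2,s9} and {s4} and {s6}.
Refine {s5,s7,s8} on symbol a: members go to different blocks, giving {s7,s8} and {s5}.
The partition is now stable with 7 blocks: {s7,s8} | {s1,s2,s9} | {s0} | {s10} | {s4} | {s6} | {s5}.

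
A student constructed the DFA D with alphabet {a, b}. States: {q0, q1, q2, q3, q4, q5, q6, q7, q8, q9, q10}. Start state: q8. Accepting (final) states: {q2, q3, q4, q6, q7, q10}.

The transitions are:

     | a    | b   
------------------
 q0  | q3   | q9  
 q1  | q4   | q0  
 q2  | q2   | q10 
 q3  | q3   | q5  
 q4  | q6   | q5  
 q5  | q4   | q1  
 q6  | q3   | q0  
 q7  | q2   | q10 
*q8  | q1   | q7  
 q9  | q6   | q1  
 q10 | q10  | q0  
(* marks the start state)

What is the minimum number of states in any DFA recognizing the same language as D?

P0 = {q2,q3,q4,q6,q7,q10} | {q0,q1,q5,q8,q9}.
On input b, block {q2,q3,q4,q6,q7,q10} splits into {q3,q4,q6,q10} and {q2,q7}.
Refine {q0,q1,q5,q8,q9} on symbol a: members go to different blocks, giving {q0,q1,q5,q9} and {q8}.
No further refinement is possible. Final partition (4 blocks): {q3,q4,q6,q10} | {q0,q1,q5,q9} | {q2,q7} | {q8}.

4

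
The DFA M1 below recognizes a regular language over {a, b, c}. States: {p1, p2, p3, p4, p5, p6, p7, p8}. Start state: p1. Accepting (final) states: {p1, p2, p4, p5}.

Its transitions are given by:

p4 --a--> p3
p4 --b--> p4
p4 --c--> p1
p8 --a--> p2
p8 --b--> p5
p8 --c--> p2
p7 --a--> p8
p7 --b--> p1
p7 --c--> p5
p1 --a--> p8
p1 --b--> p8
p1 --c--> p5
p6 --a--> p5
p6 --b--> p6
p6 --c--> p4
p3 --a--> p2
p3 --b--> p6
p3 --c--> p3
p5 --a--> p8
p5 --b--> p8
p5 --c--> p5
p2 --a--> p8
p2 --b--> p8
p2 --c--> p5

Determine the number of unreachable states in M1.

4

No path from p1 leads to p3, p4, p6, p7; the other 4 states are all reachable.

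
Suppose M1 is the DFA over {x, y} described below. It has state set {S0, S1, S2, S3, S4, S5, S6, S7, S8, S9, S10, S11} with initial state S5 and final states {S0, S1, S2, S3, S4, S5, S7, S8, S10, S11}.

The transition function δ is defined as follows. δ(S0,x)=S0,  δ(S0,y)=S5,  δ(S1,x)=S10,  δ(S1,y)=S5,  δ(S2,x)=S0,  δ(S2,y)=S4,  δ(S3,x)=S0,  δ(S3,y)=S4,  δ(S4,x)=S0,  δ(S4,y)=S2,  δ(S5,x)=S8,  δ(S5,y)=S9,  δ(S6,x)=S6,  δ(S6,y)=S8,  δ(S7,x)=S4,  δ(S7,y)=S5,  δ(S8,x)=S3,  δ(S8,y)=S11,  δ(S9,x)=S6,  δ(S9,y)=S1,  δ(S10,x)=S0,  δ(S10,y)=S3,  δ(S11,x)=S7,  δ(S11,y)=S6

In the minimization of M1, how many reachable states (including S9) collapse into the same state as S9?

2

Start with accepting vs non-accepting: {S0,S1,S2,S3,S4,S5,S7,S8,S10,S11} | {S6,S9}.
Split {S0,S1,S2,S3,S4,S5,S7,S8,S10,S11} by δ(·,y) → {S0,S1,S2,S3,S4,S7,S8,S10} and {S5,S11}.
Refine {S0,S1,S2,S3,S4,S7,S8,S10} on symbol y: members go to different blocks, giving {S0,S1,S7,S8} and {S2,S3,S4,S10}.
Refine {S0,S1,S7,S8} on symbol x: members go to different blocks, giving {S1,S7,S8} and {S0}.
No further refinement is possible. Final partition (5 blocks): {S1,S7,S8} | {S6,S9} | {S5,S11} | {S2,S3,S4,S10} | {S0}.
State S9 belongs to the block {S6,S9}, which has 2 states.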